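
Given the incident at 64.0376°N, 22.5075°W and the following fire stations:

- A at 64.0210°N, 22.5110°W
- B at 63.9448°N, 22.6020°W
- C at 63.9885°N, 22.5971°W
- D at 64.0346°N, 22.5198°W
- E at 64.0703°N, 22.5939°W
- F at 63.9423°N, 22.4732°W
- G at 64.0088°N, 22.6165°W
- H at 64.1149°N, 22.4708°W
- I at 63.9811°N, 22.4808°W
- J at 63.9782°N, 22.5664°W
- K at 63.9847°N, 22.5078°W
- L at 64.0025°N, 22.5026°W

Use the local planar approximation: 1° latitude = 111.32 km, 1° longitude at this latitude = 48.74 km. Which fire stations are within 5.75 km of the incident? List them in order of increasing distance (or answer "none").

D, A, L, E

Distances from 64.0376°N, 22.5075°W:
A: √((-0.0166·111.32)² + (-0.0035·48.74)²) = √(3.414779 + 0.029101) = 1.8558 km
B: √((-0.0928·111.32)² + (-0.0945·48.74)²) = √(106.719148 + 21.214591) = 11.3108 km
C: √((-0.0491·111.32)² + (-0.0896·48.74)²) = √(29.875101 + 19.071597) = 6.9962 km
D: √((-0.0030·111.32)² + (-0.0123·48.74)²) = √(0.111529 + 0.359403) = 0.6862 km
E: √((0.0327·111.32)² + (-0.0864·48.74)²) = √(13.250794 + 17.733666) = 5.5664 km
F: √((-0.0953·111.32)² + (0.0343·48.74)²) = √(112.546553 + 2.794855) = 10.7397 km
G: √((-0.0288·111.32)² + (-0.1090·48.74)²) = √(10.278539 + 28.224356) = 6.2051 km
H: √((0.0773·111.32)² + (0.0367·48.74)²) = √(74.046645 + 3.199655) = 8.7890 km
I: √((-0.0565·111.32)² + (0.0267·48.74)²) = √(39.558817 + 1.693533) = 6.4228 km
J: √((-0.0594·111.32)² + (-0.0589·48.74)²) = √(43.723940 + 8.241412) = 7.2087 km
K: √((-0.0529·111.32)² + (-0.0003·48.74)²) = √(34.678295 + 0.000214) = 5.8888 km
L: √((-0.0351·111.32)² + (0.0049·48.74)²) = √(15.267243 + 0.057038) = 3.9146 km
Threshold 5.75 km: D (0.6862 km), A (1.8558 km), L (3.9146 km), E (5.5664 km) are within range.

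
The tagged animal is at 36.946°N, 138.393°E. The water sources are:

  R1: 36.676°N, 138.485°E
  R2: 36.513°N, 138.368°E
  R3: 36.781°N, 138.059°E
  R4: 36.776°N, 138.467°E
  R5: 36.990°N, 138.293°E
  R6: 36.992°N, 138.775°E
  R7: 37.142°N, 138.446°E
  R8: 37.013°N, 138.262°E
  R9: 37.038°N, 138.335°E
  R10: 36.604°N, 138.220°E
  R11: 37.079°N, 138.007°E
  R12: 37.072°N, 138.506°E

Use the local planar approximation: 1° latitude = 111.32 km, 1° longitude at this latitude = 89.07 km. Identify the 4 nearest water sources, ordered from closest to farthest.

R5, R9, R8, R12

Distances from 36.946°N, 138.393°E:
R1: √((-0.270·111.32)² + (0.092·89.07)²) = √(903.38718 + 67.14885) = 31.153 km
R2: √((-0.433·111.32)² + (-0.025·89.07)²) = √(2323.39039 + 4.95842) = 48.253 km
R3: √((-0.165·111.32)² + (-0.334·89.07)²) = √(337.37608 + 885.02561) = 34.963 km
R4: √((-0.170·111.32)² + (0.074·89.07)²) = √(358.13292 + 43.44365) = 20.039 km
R5: √((0.044·111.32)² + (-0.100·89.07)²) = √(23.99119 + 79.33465) = 10.165 km
R6: √((0.046·111.32)² + (0.382·89.07)²) = √(26.22177 + 1157.68293) = 34.408 km
R7: √((0.196·111.32)² + (0.053·89.07)²) = √(476.05654 + 22.28510) = 22.324 km
R8: √((0.067·111.32)² + (-0.131·89.07)²) = √(55.62833 + 136.14619) = 13.848 km
R9: √((0.092·111.32)² + (-0.058·89.07)²) = √(104.88709 + 26.68818) = 11.471 km
R10: √((-0.342·111.32)² + (-0.173·89.07)²) = √(1449.43454 + 237.44067) = 41.072 km
R11: √((0.133·111.32)² + (-0.386·89.07)²) = √(219.20461 + 1182.05454) = 37.433 km
R12: √((0.126·111.32)² + (0.113·89.07)²) = √(196.73765 + 101.30241) = 17.264 km
Sorted: R5 (10.165 km) < R9 (11.471 km) < R8 (13.848 km) < R12 (17.264 km) < R4 (20.039 km) < R7 (22.324 km) < …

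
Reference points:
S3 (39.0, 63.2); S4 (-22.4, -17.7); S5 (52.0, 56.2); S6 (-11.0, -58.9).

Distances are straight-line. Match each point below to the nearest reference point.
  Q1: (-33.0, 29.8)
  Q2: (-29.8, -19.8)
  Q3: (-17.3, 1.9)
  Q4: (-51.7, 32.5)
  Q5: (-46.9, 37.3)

Q1→S4; Q2→S4; Q3→S4; Q4→S4; Q5→S4

Q1 at (-33.0, 29.8):
  S3: 79.4
  S4: 48.7
  S5: 89.0
  S6: 91.4
  → nearest: S4 (48.7)
Q2 at (-29.8, -19.8):
  S3: 107.8
  S4: 7.7
  S5: 111.7
  S6: 43.4
  → nearest: S4 (7.7)
Q3 at (-17.3, 1.9):
  S3: 83.2
  S4: 20.3
  S5: 88.0
  S6: 61.1
  → nearest: S4 (20.3)
Q4 at (-51.7, 32.5):
  S3: 95.8
  S4: 58.1
  S5: 106.4
  S6: 100.1
  → nearest: S4 (58.1)
Q5 at (-46.9, 37.3):
  S3: 89.7
  S4: 60.2
  S5: 100.7
  S6: 102.7
  → nearest: S4 (60.2)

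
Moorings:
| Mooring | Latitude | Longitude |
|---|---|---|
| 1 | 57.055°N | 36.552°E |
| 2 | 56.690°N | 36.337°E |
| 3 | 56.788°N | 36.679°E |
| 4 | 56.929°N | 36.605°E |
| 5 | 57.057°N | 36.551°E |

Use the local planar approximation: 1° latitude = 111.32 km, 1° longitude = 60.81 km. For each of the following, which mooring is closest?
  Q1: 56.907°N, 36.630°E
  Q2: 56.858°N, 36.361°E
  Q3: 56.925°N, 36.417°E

Q1→4; Q2→4; Q3→4

Q1 at 56.907°N, 36.630°E:
  1: 17.145 km
  2: 30.017 km
  3: 13.578 km
  4: 2.883 km
  5: 17.375 km
  → nearest: 4 (2.883 km)
Q2 at 56.858°N, 36.361°E:
  1: 24.816 km
  2: 18.759 km
  3: 20.849 km
  4: 16.811 km
  5: 24.985 km
  → nearest: 4 (16.811 km)
Q3 at 56.925°N, 36.417°E:
  1: 16.638 km
  2: 26.609 km
  3: 22.055 km
  4: 11.441 km
  5: 16.802 km
  → nearest: 4 (11.441 km)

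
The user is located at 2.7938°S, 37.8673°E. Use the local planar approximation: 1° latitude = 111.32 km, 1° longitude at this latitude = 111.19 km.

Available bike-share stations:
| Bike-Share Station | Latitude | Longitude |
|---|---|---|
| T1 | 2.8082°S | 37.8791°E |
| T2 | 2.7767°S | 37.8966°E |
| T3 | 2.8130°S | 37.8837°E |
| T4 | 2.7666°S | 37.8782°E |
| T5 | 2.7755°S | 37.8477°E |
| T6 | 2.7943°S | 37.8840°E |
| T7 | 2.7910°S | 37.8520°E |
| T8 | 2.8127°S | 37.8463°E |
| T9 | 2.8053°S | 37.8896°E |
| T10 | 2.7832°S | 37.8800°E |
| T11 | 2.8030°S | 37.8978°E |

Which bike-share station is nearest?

T7

Distances from 2.7938°S, 37.8673°E:
T1: √((-0.0144·111.32)² + (0.0118·111.19)²) = √(2.569635 + 1.721454) = 2.0715 km
T2: √((0.0171·111.32)² + (0.0293·111.19)²) = √(3.623586 + 10.613697) = 3.7732 km
T3: √((-0.0192·111.32)² + (0.0164·111.19)²) = √(4.568239 + 3.325211) = 2.8095 km
T4: √((0.0272·111.32)² + (0.0109·111.19)²) = √(9.168203 + 1.468874) = 3.2615 km
T5: √((0.0183·111.32)² + (-0.0196·111.19)²) = √(4.150005 + 4.749453) = 2.9832 km
T6: √((-0.0005·111.32)² + (0.0167·111.19)²) = √(0.003098 + 3.447977) = 1.8577 km
T7: √((0.0028·111.32)² + (-0.0153·111.19)²) = √(0.097154 + 2.894105) = 1.7295 km
T8: √((-0.0189·111.32)² + (-0.0210·111.19)²) = √(4.426597 + 5.452178) = 3.1431 km
T9: √((-0.0115·111.32)² + (0.0223·111.19)²) = √(1.638861 + 6.148104) = 2.7905 km
T10: √((0.0106·111.32)² + (0.0127·111.19)²) = √(1.392381 + 1.994063) = 1.8402 km
T11: √((-0.0092·111.32)² + (0.0305·111.19)²) = √(1.048871 + 11.500882) = 3.5426 km
Minimum: T7 at 1.7295 km.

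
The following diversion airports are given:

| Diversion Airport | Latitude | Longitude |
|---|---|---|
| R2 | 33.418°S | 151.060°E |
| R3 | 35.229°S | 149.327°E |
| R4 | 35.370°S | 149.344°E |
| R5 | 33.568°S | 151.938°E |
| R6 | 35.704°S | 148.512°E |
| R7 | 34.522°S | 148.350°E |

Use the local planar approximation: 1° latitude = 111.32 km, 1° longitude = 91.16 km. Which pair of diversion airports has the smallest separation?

Pairwise distances:
R2–R3: 256.126 km
R2–R4: 267.747 km
R2–R5: 81.762 km
R2–R6: 344.544 km
R2–R7: 275.924 km
R3–R4: 15.772 km
R3–R5: 301.400 km
R3–R6: 91.191 km
R3–R7: 118.855 km
R4–R5: 310.093 km
R4–R6: 84.468 km
R4–R7: 130.851 km
R5–R6: 392.529 km
R5–R7: 343.891 km
R6–R7: 132.406 km
Closest pair: R3–R4 at 15.772 km.

R3 and R4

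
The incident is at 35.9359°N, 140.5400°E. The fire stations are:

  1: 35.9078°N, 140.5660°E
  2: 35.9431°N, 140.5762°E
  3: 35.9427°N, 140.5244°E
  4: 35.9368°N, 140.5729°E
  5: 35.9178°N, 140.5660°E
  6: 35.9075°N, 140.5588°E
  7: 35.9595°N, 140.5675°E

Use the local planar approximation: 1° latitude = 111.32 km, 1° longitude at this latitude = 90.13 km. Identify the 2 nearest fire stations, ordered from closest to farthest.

Distances from 35.9359°N, 140.5400°E:
1: √((-0.0281·111.32)² + (0.0260·90.13)²) = √(9.784960 + 5.491430) = 3.9085 km
2: √((0.0072·111.32)² + (0.0362·90.13)²) = √(0.642409 + 10.645250) = 3.3597 km
3: √((0.0068·111.32)² + (-0.0156·90.13)²) = √(0.573013 + 1.976915) = 1.5968 km
4: √((0.0009·111.32)² + (0.0329·90.13)²) = √(0.010038 + 8.792868) = 2.9670 km
5: √((-0.0181·111.32)² + (0.0260·90.13)²) = √(4.059790 + 5.491430) = 3.0905 km
6: √((-0.0284·111.32)² + (0.0188·90.13)²) = √(9.995006 + 2.871140) = 3.5869 km
7: √((0.0236·111.32)² + (0.0275·90.13)²) = √(6.901928 + 6.143334) = 3.6118 km
Sorted: 3 (1.5968 km) < 4 (2.9670 km) < 5 (3.0905 km) < 2 (3.3597 km) < …

3, 4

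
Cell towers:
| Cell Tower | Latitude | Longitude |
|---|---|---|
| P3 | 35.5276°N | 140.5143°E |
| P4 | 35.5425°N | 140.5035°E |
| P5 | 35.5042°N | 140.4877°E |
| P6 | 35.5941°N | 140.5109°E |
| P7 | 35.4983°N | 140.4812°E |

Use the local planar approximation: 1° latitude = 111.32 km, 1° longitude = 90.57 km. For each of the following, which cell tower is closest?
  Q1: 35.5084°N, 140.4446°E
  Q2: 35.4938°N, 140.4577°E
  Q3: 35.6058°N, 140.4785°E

Q1→P7; Q2→P7; Q3→P6

Q1 at 35.5084°N, 140.4446°E:
  P3: 6.6647 km
  P4: 6.5473 km
  P5: 3.9315 km
  P6: 11.2726 km
  P7: 3.5003 km
  → nearest: P7 (3.5003 km)
Q2 at 35.4938°N, 140.4577°E:
  P3: 6.3589 km
  P4: 6.8262 km
  P5: 2.9535 km
  P6: 12.1607 km
  P7: 2.1866 km
  → nearest: P7 (2.1866 km)
Q3 at 35.6058°N, 140.4785°E:
  P3: 9.2895 km
  P4: 7.4014 km
  P5: 11.3408 km
  P6: 3.2105 km
  P7: 11.9694 km
  → nearest: P6 (3.2105 km)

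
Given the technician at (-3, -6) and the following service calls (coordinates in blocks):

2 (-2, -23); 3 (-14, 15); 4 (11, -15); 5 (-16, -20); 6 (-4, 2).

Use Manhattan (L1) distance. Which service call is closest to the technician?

Distances from (-3, -6):
2: |1| + |-17| = 1 + 17 = 18 blocks
3: |-11| + |21| = 11 + 21 = 32 blocks
4: |14| + |-9| = 14 + 9 = 23 blocks
5: |-13| + |-14| = 13 + 14 = 27 blocks
6: |-1| + |8| = 1 + 8 = 9 blocks
Minimum: 6 at 9 blocks.

6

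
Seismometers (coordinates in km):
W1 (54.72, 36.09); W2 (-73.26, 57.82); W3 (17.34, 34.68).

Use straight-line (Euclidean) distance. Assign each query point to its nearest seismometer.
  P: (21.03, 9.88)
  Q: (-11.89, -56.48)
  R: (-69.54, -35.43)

P→W3; Q→W3; R→W2

P at (21.03, 9.88):
  W1: 42.68 km
  W2: 105.78 km
  W3: 25.07 km
  → nearest: W3 (25.07 km)
Q at (-11.89, -56.48):
  W1: 114.04 km
  W2: 129.73 km
  W3: 95.73 km
  → nearest: W3 (95.73 km)
R at (-69.54, -35.43):
  W1: 143.37 km
  W2: 93.32 km
  W3: 111.64 km
  → nearest: W2 (93.32 km)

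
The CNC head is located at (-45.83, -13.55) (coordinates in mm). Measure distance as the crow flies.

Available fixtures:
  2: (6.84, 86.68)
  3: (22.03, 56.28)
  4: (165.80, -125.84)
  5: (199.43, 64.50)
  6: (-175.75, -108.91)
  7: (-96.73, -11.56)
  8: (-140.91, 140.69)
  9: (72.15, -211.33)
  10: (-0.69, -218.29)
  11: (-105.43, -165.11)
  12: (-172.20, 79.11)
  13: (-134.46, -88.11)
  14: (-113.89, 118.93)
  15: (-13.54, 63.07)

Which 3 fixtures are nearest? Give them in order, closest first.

7, 15, 3

Distances from (-45.83, -13.55):
2: √((52.67)² + (100.23)²) = √(2774.1289 + 10046.0529) = 113.23 mm
3: √((67.86)² + (69.83)²) = √(4604.9796 + 4876.2289) = 97.37 mm
4: √((211.63)² + (-112.29)²) = √(44787.2569 + 12609.0441) = 239.58 mm
5: √((245.26)² + (78.05)²) = √(60152.4676 + 6091.8025) = 257.38 mm
6: √((-129.92)² + (-95.36)²) = √(16879.2064 + 9093.5296) = 161.16 mm
7: √((-50.90)² + (1.99)²) = √(2590.8100 + 3.9601) = 50.94 mm
8: √((-95.08)² + (154.24)²) = √(9040.2064 + 23789.9776) = 181.19 mm
9: √((117.98)² + (-197.78)²) = √(13919.2804 + 39116.9284) = 230.30 mm
10: √((45.14)² + (-204.74)²) = √(2037.6196 + 41918.4676) = 209.66 mm
11: √((-59.60)² + (-151.56)²) = √(3552.1600 + 22970.4336) = 162.86 mm
12: √((-126.37)² + (92.66)²) = √(15969.3769 + 8585.8756) = 156.70 mm
13: √((-88.63)² + (-74.56)²) = √(7855.2769 + 5559.1936) = 115.82 mm
14: √((-68.06)² + (132.48)²) = √(4632.1636 + 17550.9504) = 148.94 mm
15: √((32.29)² + (76.62)²) = √(1042.6441 + 5870.6244) = 83.15 mm
Sorted: 7 (50.94 mm) < 15 (83.15 mm) < 3 (97.37 mm) < 2 (113.23 mm) < 13 (115.82 mm) < …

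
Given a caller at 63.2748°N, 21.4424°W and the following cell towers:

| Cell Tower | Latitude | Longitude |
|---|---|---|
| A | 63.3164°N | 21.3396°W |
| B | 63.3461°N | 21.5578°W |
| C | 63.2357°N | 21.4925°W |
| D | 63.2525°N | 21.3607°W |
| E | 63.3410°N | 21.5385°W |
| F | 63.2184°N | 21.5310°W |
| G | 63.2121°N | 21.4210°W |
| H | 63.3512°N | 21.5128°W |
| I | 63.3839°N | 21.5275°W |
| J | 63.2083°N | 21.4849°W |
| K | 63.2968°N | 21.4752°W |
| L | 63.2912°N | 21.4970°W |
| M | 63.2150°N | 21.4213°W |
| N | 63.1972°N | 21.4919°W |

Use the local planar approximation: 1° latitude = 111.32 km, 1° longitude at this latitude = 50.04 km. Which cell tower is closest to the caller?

Distances from 63.2748°N, 21.4424°W:
A: 6.9215 km
B: 9.8155 km
C: 5.0230 km
D: 4.7829 km
E: 8.7996 km
F: 7.6860 km
G: 7.0614 km
H: 9.2056 km
I: 12.8699 km
J: 7.7022 km
K: 2.9482 km
L: 3.2860 km
M: 6.7401 km
N: 8.9865 km
Minimum: K at 2.9482 km.

K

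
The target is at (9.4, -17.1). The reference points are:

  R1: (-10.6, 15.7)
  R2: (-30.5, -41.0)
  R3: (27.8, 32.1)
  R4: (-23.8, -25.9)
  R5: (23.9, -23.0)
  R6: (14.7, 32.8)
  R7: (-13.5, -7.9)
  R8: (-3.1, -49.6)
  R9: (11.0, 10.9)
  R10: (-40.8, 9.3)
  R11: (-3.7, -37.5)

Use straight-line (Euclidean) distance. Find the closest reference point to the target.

R5

Distances from (9.4, -17.1):
R1: √((-20.0)² + (32.8)²) = √(400.000 + 1075.840) = 38.4
R2: √((-39.9)² + (-23.9)²) = √(1592.010 + 571.210) = 46.5
R3: √((18.4)² + (49.2)²) = √(338.560 + 2420.640) = 52.5
R4: √((-33.2)² + (-8.8)²) = √(1102.240 + 77.440) = 34.3
R5: √((14.5)² + (-5.9)²) = √(210.250 + 34.810) = 15.7
R6: √((5.3)² + (49.9)²) = √(28.090 + 2490.010) = 50.2
R7: √((-22.9)² + (9.2)²) = √(524.410 + 84.640) = 24.7
R8: √((-12.5)² + (-32.5)²) = √(156.250 + 1056.250) = 34.8
R9: √((1.6)² + (28.0)²) = √(2.560 + 784.000) = 28.0
R10: √((-50.2)² + (26.4)²) = √(2520.040 + 696.960) = 56.7
R11: √((-13.1)² + (-20.4)²) = √(171.610 + 416.160) = 24.2
Minimum: R5 at 15.7.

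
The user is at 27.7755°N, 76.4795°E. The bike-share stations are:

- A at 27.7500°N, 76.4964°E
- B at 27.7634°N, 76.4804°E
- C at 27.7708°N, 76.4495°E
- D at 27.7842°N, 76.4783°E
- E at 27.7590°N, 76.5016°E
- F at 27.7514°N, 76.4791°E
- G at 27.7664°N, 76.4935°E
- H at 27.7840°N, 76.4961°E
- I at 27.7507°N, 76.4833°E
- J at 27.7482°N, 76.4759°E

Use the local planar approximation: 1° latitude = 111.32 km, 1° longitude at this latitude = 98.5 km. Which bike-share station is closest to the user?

D

Distances from 27.7755°N, 76.4795°E:
A: √((-0.0255·111.32)² + (0.0169·98.5)²) = √(8.057991 + 2.771060) = 3.2908 km
B: √((-0.0121·111.32)² + (0.0009·98.5)²) = √(1.814334 + 0.007859) = 1.3499 km
C: √((-0.0047·111.32)² + (-0.0300·98.5)²) = √(0.273742 + 8.732025) = 3.0010 km
D: √((0.0087·111.32)² + (-0.0012·98.5)²) = √(0.937961 + 0.013971) = 0.9757 km
E: √((-0.0165·111.32)² + (0.0221·98.5)²) = √(3.373761 + 4.738676) = 2.8482 km
F: √((-0.0241·111.32)² + (-0.0004·98.5)²) = √(7.197480 + 0.001552) = 2.6831 km
G: √((-0.0091·111.32)² + (0.0140·98.5)²) = √(1.026193 + 1.901641) = 1.7111 km
H: √((0.0085·111.32)² + (0.0166·98.5)²) = √(0.895332 + 2.673552) = 1.8891 km
I: √((-0.0248·111.32)² + (0.0038·98.5)²) = √(7.621663 + 0.140100) = 2.7860 km
J: √((-0.0273·111.32)² + (-0.0036·98.5)²) = √(9.235740 + 0.125741) = 3.0597 km
Minimum: D at 0.9757 km.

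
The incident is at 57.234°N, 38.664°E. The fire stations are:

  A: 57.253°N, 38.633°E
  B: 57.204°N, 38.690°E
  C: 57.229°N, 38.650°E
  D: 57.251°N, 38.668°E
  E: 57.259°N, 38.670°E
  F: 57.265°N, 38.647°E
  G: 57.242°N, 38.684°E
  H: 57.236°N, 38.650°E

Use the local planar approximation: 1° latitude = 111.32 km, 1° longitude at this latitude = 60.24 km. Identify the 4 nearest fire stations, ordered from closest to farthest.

Distances from 57.234°N, 38.664°E:
A: √((0.019·111.32)² + (-0.031·60.24)²) = √(4.47356 + 3.48733) = 2.822 km
B: √((-0.030·111.32)² + (0.026·60.24)²) = √(11.15293 + 2.45311) = 3.689 km
C: √((-0.005·111.32)² + (-0.014·60.24)²) = √(0.30980 + 0.71126) = 1.010 km
D: √((0.017·111.32)² + (0.004·60.24)²) = √(3.58133 + 0.05806) = 1.908 km
E: √((0.025·111.32)² + (0.006·60.24)²) = √(7.74509 + 0.13064) = 2.806 km
F: √((0.031·111.32)² + (-0.017·60.24)²) = √(11.90885 + 1.04874) = 3.600 km
G: √((0.008·111.32)² + (0.020·60.24)²) = √(0.79310 + 1.45154) = 1.498 km
H: √((0.002·111.32)² + (-0.014·60.24)²) = √(0.04957 + 0.71126) = 0.872 km
Sorted: H (0.872 km) < C (1.010 km) < G (1.498 km) < D (1.908 km) < E (2.806 km) < A (2.822 km) < …

H, C, G, D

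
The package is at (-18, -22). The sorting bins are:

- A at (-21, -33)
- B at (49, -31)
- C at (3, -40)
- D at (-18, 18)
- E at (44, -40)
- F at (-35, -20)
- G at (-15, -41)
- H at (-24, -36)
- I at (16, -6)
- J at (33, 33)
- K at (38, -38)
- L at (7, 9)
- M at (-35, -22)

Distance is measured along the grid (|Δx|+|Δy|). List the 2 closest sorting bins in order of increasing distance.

A, M

Distances from (-18, -22):
A: |-3| + |-11| = 3 + 11 = 14
B: |67| + |-9| = 67 + 9 = 76
C: |21| + |-18| = 21 + 18 = 39
D: |0| + |40| = 0 + 40 = 40
E: |62| + |-18| = 62 + 18 = 80
F: |-17| + |2| = 17 + 2 = 19
G: |3| + |-19| = 3 + 19 = 22
H: |-6| + |-14| = 6 + 14 = 20
I: |34| + |16| = 34 + 16 = 50
J: |51| + |55| = 51 + 55 = 106
K: |56| + |-16| = 56 + 16 = 72
L: |25| + |31| = 25 + 31 = 56
M: |-17| + |0| = 17 + 0 = 17
Sorted: A (14) < M (17) < F (19) < H (20) < …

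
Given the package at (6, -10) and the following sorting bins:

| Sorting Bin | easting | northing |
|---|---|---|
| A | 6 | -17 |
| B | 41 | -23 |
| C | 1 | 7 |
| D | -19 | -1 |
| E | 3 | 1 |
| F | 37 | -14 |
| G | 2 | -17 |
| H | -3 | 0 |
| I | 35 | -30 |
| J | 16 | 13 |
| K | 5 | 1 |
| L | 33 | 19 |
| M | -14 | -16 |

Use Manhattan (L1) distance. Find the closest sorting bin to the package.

A

Distances from (6, -10):
A: 7
B: 48
C: 22
D: 34
E: 14
F: 35
G: 11
H: 19
I: 49
J: 33
K: 12
L: 56
M: 26
Minimum: A at 7.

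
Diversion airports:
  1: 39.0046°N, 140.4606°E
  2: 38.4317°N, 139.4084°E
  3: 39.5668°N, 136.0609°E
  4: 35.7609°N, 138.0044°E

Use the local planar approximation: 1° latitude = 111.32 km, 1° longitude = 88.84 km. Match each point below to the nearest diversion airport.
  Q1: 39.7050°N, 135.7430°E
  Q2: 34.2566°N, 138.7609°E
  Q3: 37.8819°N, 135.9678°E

Q1→3; Q2→4; Q3→3

Q1 at 39.7050°N, 135.7430°E:
  1: 426.3023 km
  2: 355.1463 km
  3: 32.1606 km
  4: 482.8386 km
  → nearest: 3 (32.1606 km)
Q2 at 34.2566°N, 138.7609°E:
  1: 549.6942 km
  2: 468.3184 km
  3: 637.9444 km
  4: 180.4418 km
  → nearest: 4 (180.4418 km)
Q3 at 37.8819°N, 135.9678°E:
  1: 418.2496 km
  2: 311.7302 km
  3: 187.7453 km
  4: 297.4626 km
  → nearest: 3 (187.7453 km)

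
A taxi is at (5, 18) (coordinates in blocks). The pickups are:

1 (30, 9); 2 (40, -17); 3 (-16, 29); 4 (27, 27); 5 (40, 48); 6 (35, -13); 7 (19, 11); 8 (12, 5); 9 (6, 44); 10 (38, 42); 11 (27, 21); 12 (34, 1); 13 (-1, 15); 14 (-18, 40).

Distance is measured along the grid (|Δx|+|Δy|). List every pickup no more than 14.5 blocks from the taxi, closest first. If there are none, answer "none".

13

Distances from (5, 18):
1: 34 blocks
2: 70 blocks
3: 32 blocks
4: 31 blocks
5: 65 blocks
6: 61 blocks
7: 21 blocks
8: 20 blocks
9: 27 blocks
10: 57 blocks
11: 25 blocks
12: 46 blocks
13: 9 blocks
14: 45 blocks
Threshold 14.5 blocks: 13 (9 blocks) is within range.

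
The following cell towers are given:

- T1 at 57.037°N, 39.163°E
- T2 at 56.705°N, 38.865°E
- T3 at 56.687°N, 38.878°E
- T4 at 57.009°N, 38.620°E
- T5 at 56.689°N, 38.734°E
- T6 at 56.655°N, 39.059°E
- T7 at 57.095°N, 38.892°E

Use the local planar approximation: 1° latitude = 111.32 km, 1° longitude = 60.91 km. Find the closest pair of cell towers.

T2 and T3

Pairwise distances:
T1–T2: 41.175 km
T1–T3: 42.654 km
T1–T4: 33.221 km
T1–T5: 46.728 km
T1–T6: 42.993 km
T1–T7: 17.724 km
T2–T3: 2.155 km
T2–T4: 36.985 km
T2–T5: 8.176 km
T2–T6: 13.062 km
T2–T7: 43.446 km
T3–T4: 39.138 km
T3–T5: 8.774 km
T3–T6: 11.586 km
T3–T7: 45.427 km
T4–T5: 36.293 km
T4–T6: 47.623 km
T4–T7: 19.135 km
T5–T6: 20.154 km
T5–T7: 46.209 km
T6–T7: 50.026 km
Closest pair: T2–T3 at 2.155 km.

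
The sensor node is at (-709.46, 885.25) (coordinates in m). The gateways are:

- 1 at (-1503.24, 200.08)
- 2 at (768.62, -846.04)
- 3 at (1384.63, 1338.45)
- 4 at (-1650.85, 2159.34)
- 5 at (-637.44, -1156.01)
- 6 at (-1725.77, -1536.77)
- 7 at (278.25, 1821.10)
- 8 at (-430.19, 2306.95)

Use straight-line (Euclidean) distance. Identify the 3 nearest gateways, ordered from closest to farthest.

Distances from (-709.46, 885.25):
1: √((-793.78)² + (-685.17)²) = √(630086.6884 + 469457.9289) = 1048.59 m
2: √((1478.08)² + (-1731.29)²) = √(2184720.4864 + 2997365.0641) = 2276.42 m
3: √((2094.09)² + (453.20)²) = √(4385212.9281 + 205390.2400) = 2142.57 m
4: √((-941.39)² + (1274.09)²) = √(886215.1321 + 1623305.3281) = 1584.15 m
5: √((72.02)² + (-2041.26)²) = √(5186.8804 + 4166742.3876) = 2042.53 m
6: √((-1016.31)² + (-2422.02)²) = √(1032886.0161 + 5866180.8804) = 2626.61 m
7: √((987.71)² + (935.85)²) = √(975571.0441 + 875815.2225) = 1360.66 m
8: √((279.27)² + (1421.70)²) = √(77991.7329 + 2021230.8900) = 1448.87 m
Sorted: 1 (1048.59 m) < 7 (1360.66 m) < 8 (1448.87 m) < 4 (1584.15 m) < 5 (2042.53 m) < …

1, 7, 8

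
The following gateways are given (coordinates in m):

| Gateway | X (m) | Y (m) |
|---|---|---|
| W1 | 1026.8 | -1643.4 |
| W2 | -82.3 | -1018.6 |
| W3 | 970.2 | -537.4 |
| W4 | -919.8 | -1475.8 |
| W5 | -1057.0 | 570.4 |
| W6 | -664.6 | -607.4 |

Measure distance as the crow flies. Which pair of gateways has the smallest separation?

Pairwise distances:
W1–W2: √((-1109.1)² + (624.8)²) = √(1230102.810 + 390375.040) = 1273.0 m
W1–W3: √((-56.6)² + (1106.0)²) = √(3203.560 + 1223236.000) = 1107.4 m
W1–W4: √((-1946.6)² + (167.6)²) = √(3789251.560 + 28089.760) = 1953.8 m
W1–W5: √((-2083.8)² + (2213.8)²) = √(4342222.440 + 4900910.440) = 3040.3 m
W1–W6: √((-1691.4)² + (1036.0)²) = √(2860833.960 + 1073296.000) = 1983.5 m
W2–W3: √((1052.5)² + (481.2)²) = √(1107756.250 + 231553.440) = 1157.3 m
W2–W4: √((-837.5)² + (-457.2)²) = √(701406.250 + 209031.840) = 954.2 m
W2–W5: √((-974.7)² + (1589.0)²) = √(950040.090 + 2524921.000) = 1864.1 m
W2–W6: √((-582.3)² + (411.2)²) = √(339073.290 + 169085.440) = 712.9 m
W3–W4: √((-1890.0)² + (-938.4)²) = √(3572100.000 + 880594.560) = 2110.1 m
W3–W5: √((-2027.2)² + (1107.8)²) = √(4109539.840 + 1227220.840) = 2310.1 m
W3–W6: √((-1634.8)² + (-70.0)²) = √(2672571.040 + 4900.000) = 1636.3 m
W4–W5: √((-137.2)² + (2046.2)²) = √(18823.840 + 4186934.440) = 2050.8 m
W4–W6: √((255.2)² + (868.4)²) = √(65127.040 + 754118.560) = 905.1 m
W5–W6: √((392.4)² + (-1177.8)²) = √(153977.760 + 1387212.840) = 1241.4 m
Closest pair: W2–W6 at 712.9 m.

W2 and W6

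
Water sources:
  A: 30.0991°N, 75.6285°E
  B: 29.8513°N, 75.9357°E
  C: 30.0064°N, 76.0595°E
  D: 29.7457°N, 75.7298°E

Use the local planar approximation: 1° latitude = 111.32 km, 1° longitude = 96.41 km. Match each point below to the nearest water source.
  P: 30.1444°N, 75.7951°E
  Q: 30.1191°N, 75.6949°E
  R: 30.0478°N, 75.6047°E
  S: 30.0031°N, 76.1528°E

P at 30.1444°N, 75.7951°E:
  A: 16.8349 km
  B: 35.3316 km
  C: 29.7620 km
  D: 44.8276 km
  → nearest: A (16.8349 km)
Q at 30.1191°N, 75.6949°E:
  A: 6.7777 km
  B: 37.7847 km
  C: 37.3228 km
  D: 41.7028 km
  → nearest: A (6.7777 km)
R at 30.0478°N, 75.6047°E:
  A: 6.1545 km
  B: 38.6891 km
  C: 44.0888 km
  D: 35.7271 km
  → nearest: A (6.1545 km)
S at 30.0031°N, 76.1528°E:
  A: 51.6651 km
  B: 26.9007 km
  C: 9.0026 km
  D: 49.8414 km
  → nearest: C (9.0026 km)

P→A; Q→A; R→A; S→C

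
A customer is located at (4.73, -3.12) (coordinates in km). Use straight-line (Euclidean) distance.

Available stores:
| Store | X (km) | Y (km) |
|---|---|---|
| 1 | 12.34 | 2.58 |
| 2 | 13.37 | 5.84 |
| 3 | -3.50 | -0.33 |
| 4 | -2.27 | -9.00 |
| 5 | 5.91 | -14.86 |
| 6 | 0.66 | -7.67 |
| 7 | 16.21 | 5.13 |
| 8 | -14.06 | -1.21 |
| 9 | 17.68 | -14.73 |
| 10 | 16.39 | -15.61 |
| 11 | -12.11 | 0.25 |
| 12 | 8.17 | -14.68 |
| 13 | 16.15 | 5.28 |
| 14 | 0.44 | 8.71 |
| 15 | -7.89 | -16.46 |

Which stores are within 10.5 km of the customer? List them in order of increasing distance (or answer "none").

6, 3, 4, 1

Distances from (4.73, -3.12):
1: √((7.61)² + (5.70)²) = √(57.9121 + 32.4900) = 9.51 km
2: √((8.64)² + (8.96)²) = √(74.6496 + 80.2816) = 12.45 km
3: √((-8.23)² + (2.79)²) = √(67.7329 + 7.7841) = 8.69 km
4: √((-7.00)² + (-5.88)²) = √(49.0000 + 34.5744) = 9.14 km
5: √((1.18)² + (-11.74)²) = √(1.3924 + 137.8276) = 11.80 km
6: √((-4.07)² + (-4.55)²) = √(16.5649 + 20.7025) = 6.10 km
7: √((11.48)² + (8.25)²) = √(131.7904 + 68.0625) = 14.14 km
8: √((-18.79)² + (1.91)²) = √(353.0641 + 3.6481) = 18.89 km
9: √((12.95)² + (-11.61)²) = √(167.7025 + 134.7921) = 17.39 km
10: √((11.66)² + (-12.49)²) = √(135.9556 + 156.0001) = 17.09 km
11: √((-16.84)² + (3.37)²) = √(283.5856 + 11.3569) = 17.17 km
12: √((3.44)² + (-11.56)²) = √(11.8336 + 133.6336) = 12.06 km
13: √((11.42)² + (8.40)²) = √(130.4164 + 70.5600) = 14.18 km
14: √((-4.29)² + (11.83)²) = √(18.4041 + 139.9489) = 12.58 km
15: √((-12.62)² + (-13.34)²) = √(159.2644 + 177.9556) = 18.36 km
Threshold 10.5 km: 6 (6.10 km), 3 (8.69 km), 4 (9.14 km), 1 (9.51 km) are within range.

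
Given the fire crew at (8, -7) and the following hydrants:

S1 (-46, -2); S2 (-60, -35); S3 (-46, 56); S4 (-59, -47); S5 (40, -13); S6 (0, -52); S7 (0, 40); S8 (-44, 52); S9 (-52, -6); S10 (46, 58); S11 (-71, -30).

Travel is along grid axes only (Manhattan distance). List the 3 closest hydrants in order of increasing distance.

S5, S6, S7

Distances from (8, -7):
S1: |-54| + |5| = 54 + 5 = 59
S2: |-68| + |-28| = 68 + 28 = 96
S3: |-54| + |63| = 54 + 63 = 117
S4: |-67| + |-40| = 67 + 40 = 107
S5: |32| + |-6| = 32 + 6 = 38
S6: |-8| + |-45| = 8 + 45 = 53
S7: |-8| + |47| = 8 + 47 = 55
S8: |-52| + |59| = 52 + 59 = 111
S9: |-60| + |1| = 60 + 1 = 61
S10: |38| + |65| = 38 + 65 = 103
S11: |-79| + |-23| = 79 + 23 = 102
Sorted: S5 (38) < S6 (53) < S7 (55) < S1 (59) < S9 (61) < …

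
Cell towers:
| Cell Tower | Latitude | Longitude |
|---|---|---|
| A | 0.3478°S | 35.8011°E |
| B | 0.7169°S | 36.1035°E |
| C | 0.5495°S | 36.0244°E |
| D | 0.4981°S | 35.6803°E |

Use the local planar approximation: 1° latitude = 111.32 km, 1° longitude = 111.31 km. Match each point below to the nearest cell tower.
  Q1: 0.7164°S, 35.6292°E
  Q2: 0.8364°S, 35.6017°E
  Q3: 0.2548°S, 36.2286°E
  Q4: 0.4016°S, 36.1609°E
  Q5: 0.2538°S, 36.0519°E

Q1 at 0.7164°S, 35.6292°E:
  A: 45.2746 km
  B: 52.7944 km
  C: 47.7523 km
  D: 24.9579 km
  → nearest: D (24.9579 km)
Q2 at 0.8364°S, 35.6017°E:
  A: 58.7452 km
  B: 57.4176 km
  C: 56.8664 km
  D: 38.6625 km
  → nearest: D (38.6625 km)
Q3 at 0.2548°S, 36.2286°E:
  A: 48.6982 km
  B: 53.2924 km
  C: 39.9107 km
  D: 66.7710 km
  → nearest: C (39.9107 km)
Q4 at 0.4016°S, 36.1609°E:
  A: 40.4947 km
  B: 35.6760 km
  C: 22.4036 km
  D: 54.5635 km
  → nearest: C (22.4036 km)
Q5 at 0.2538°S, 36.0519°E:
  A: 29.8133 km
  B: 51.8713 km
  C: 33.0593 km
  D: 49.5023 km
  → nearest: A (29.8133 km)

Q1→D; Q2→D; Q3→C; Q4→C; Q5→A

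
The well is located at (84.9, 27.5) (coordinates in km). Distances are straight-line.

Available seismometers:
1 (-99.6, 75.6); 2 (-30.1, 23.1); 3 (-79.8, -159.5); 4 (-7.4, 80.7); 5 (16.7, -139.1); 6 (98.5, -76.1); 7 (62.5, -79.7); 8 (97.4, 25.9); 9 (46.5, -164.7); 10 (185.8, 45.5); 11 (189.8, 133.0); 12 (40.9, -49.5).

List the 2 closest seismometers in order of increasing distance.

Distances from (84.9, 27.5):
1: √((-184.5)² + (48.1)²) = √(34040.250 + 2313.610) = 190.7 km
2: √((-115.0)² + (-4.4)²) = √(13225.000 + 19.360) = 115.1 km
3: √((-164.7)² + (-187.0)²) = √(27126.090 + 34969.000) = 249.2 km
4: √((-92.3)² + (53.2)²) = √(8519.290 + 2830.240) = 106.5 km
5: √((-68.2)² + (-166.6)²) = √(4651.240 + 27755.560) = 180.0 km
6: √((13.6)² + (-103.6)²) = √(184.960 + 10732.960) = 104.5 km
7: √((-22.4)² + (-107.2)²) = √(501.760 + 11491.840) = 109.5 km
8: √((12.5)² + (-1.6)²) = √(156.250 + 2.560) = 12.6 km
9: √((-38.4)² + (-192.2)²) = √(1474.560 + 36940.840) = 196.0 km
10: √((100.9)² + (18.0)²) = √(10180.810 + 324.000) = 102.5 km
11: √((104.9)² + (105.5)²) = √(11004.010 + 11130.250) = 148.8 km
12: √((-44.0)² + (-77.0)²) = √(1936.000 + 5929.000) = 88.7 km
Sorted: 8 (12.6 km) < 12 (88.7 km) < 10 (102.5 km) < 6 (104.5 km) < …

8, 12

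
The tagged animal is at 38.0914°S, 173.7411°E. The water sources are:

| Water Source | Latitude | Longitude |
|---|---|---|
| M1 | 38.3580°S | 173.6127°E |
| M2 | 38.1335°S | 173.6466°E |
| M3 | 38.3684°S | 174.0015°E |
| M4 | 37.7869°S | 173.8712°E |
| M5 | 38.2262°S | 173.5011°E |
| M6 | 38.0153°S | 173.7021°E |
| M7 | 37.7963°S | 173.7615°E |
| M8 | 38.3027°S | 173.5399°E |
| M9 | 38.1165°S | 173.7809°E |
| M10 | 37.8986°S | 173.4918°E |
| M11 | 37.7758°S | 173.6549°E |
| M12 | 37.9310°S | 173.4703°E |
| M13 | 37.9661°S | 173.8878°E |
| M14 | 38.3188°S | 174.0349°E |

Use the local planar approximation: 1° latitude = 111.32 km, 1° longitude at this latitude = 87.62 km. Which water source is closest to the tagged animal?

Distances from 38.0914°S, 173.7411°E:
M1: √((-0.2666·111.32)² + (-0.1284·87.62)²) = √(880.778461 + 126.571680) = 31.7388 km
M2: √((-0.0421·111.32)² + (-0.0945·87.62)²) = √(21.963957 + 68.559890) = 9.5144 km
M3: √((-0.2770·111.32)² + (0.2604·87.62)²) = √(950.836694 + 520.581173) = 38.3591 km
M4: √((0.3045·111.32)² + (0.1301·87.62)²) = √(1149.002541 + 129.945454) = 35.7624 km
M5: √((-0.1348·111.32)² + (-0.2400·87.62)²) = √(225.178115 + 442.210429) = 25.8339 km
M6: √((0.0761·111.32)² + (-0.0390·87.62)²) = √(71.765499 + 11.677119) = 9.1347 km
M7: √((0.2951·111.32)² + (0.0204·87.62)²) = √(1079.157453 + 3.194970) = 32.8991 km
M8: √((-0.2113·111.32)² + (-0.2012·87.62)²) = √(553.280532 + 310.786718) = 29.3950 km
M9: √((-0.0251·111.32)² + (0.0398·87.62)²) = √(7.807174 + 12.161094) = 4.4686 km
M10: √((0.1928·111.32)² + (-0.2493·87.62)²) = √(460.638735 + 477.145744) = 30.6233 km
M11: √((0.3156·111.32)² + (-0.0862·87.62)²) = √(1234.299021 + 57.045452) = 35.9353 km
M12: √((0.1604·111.32)² + (-0.2708·87.62)²) = √(318.827022 + 562.994066) = 29.6955 km
M13: √((0.1253·111.32)² + (0.1467·87.62)²) = √(194.557751 + 165.221563) = 18.9678 km
M14: √((-0.2274·111.32)² + (0.2938·87.62)²) = √(640.807102 + 662.689486) = 36.1040 km
Minimum: M9 at 4.4686 km.

M9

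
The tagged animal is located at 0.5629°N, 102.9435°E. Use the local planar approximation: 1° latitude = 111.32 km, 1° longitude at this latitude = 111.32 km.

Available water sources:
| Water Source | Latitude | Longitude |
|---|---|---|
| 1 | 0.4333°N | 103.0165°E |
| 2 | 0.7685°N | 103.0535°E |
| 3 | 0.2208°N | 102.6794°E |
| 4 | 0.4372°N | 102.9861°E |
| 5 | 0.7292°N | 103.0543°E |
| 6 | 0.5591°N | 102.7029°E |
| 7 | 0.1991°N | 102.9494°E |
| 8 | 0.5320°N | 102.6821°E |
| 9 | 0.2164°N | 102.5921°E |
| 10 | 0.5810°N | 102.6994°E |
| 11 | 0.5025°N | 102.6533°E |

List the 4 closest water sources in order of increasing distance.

4, 1, 5, 2

Distances from 0.5629°N, 102.9435°E:
1: √((-0.1296·111.32)² + (0.0730·111.32)²) = √(208.140406 + 66.037727) = 16.5583 km
2: √((0.2056·111.32)² + (0.1100·111.32)²) = √(523.832713 + 149.944923) = 25.9572 km
3: √((-0.3421·111.32)² + (-0.2641·111.32)²) = √(1450.282290 + 864.337186) = 48.1105 km
4: √((-0.1257·111.32)² + (0.0426·111.32)²) = √(195.801922 + 22.488764) = 14.7747 km
5: √((0.1663·111.32)² + (0.1108·111.32)²) = √(342.713249 + 152.133871) = 22.2452 km
6: √((-0.0038·111.32)² + (-0.2406·111.32)²) = √(0.178943 + 717.360800) = 26.7869 km
7: √((-0.3638·111.32)² + (0.0059·111.32)²) = √(1640.105499 + 0.431370) = 40.5035 km
8: √((-0.0309·111.32)² + (-0.2614·111.32)²) = √(11.832141 + 846.754595) = 29.3017 km
9: √((-0.3465·111.32)² + (-0.3514·111.32)²) = √(1487.828499 + 1530.206032) = 54.9366 km
10: √((0.0181·111.32)² + (-0.2441·111.32)²) = √(4.059790 + 738.383450) = 27.2478 km
11: √((-0.0604·111.32)² + (-0.2902·111.32)²) = √(45.208518 + 1043.617160) = 32.9974 km
Sorted: 4 (14.7747 km) < 1 (16.5583 km) < 5 (22.2452 km) < 2 (25.9572 km) < 6 (26.7869 km) < 10 (27.2478 km) < …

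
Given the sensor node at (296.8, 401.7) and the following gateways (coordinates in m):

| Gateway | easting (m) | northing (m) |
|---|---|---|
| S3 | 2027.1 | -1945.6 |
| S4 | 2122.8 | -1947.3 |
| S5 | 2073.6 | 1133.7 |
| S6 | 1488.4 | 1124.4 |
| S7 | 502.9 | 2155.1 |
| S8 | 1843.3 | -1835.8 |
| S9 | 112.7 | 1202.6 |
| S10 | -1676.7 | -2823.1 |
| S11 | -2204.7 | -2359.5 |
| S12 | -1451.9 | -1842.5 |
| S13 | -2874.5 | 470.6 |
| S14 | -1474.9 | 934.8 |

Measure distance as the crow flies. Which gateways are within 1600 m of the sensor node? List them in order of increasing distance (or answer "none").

Distances from (296.8, 401.7):
S3: √((1730.3)² + (-2347.3)²) = √(2993938.090 + 5509817.290) = 2916.1 m
S4: √((1826.0)² + (-2349.0)²) = √(3334276.000 + 5517801.000) = 2975.2 m
S5: √((1776.8)² + (732.0)²) = √(3157018.240 + 535824.000) = 1921.7 m
S6: √((1191.6)² + (722.7)²) = √(1419910.560 + 522295.290) = 1393.6 m
S7: √((206.1)² + (1753.4)²) = √(42477.210 + 3074411.560) = 1765.5 m
S8: √((1546.5)² + (-2237.5)²) = √(2391662.250 + 5006406.250) = 2719.9 m
S9: √((-184.1)² + (800.9)²) = √(33892.810 + 641440.810) = 821.8 m
S10: √((-1973.5)² + (-3224.8)²) = √(3894702.250 + 10399335.040) = 3780.7 m
S11: √((-2501.5)² + (-2761.2)²) = √(6257502.250 + 7624225.440) = 3725.8 m
S12: √((-1748.7)² + (-2244.2)²) = √(3057951.690 + 5036433.640) = 2845.1 m
S13: √((-3171.3)² + (68.9)²) = √(10057143.690 + 4747.210) = 3172.0 m
S14: √((-1771.7)² + (533.1)²) = √(3138920.890 + 284195.610) = 1850.2 m
Threshold 1600 m: S9 (821.8 m), S6 (1393.6 m) are within range.

S9, S6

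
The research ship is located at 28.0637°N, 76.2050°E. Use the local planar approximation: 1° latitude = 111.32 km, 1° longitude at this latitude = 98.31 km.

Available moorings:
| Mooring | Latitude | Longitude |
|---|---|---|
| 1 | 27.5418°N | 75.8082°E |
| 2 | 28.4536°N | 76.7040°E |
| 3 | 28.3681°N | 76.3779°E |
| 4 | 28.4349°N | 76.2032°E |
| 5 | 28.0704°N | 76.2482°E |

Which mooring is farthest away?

1

Distances from 28.0637°N, 76.2050°E:
1: 69.9793 km
2: 65.5014 km
3: 37.9101 km
4: 41.3224 km
5: 4.3120 km
Maximum: 1 at 69.9793 km.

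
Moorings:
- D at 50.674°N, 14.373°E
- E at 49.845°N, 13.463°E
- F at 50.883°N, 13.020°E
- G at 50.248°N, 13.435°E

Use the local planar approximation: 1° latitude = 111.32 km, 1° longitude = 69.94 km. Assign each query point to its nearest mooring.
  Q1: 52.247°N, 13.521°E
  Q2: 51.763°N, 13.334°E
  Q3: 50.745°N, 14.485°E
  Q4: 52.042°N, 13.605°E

Q1→F; Q2→F; Q3→D; Q4→F

Q1 at 52.247°N, 13.521°E:
  D: √((-1.573·111.32)² + (0.852·69.94)²) = √(30662.23731 + 3550.83462) = 184.968 km
  E: √((-2.402·111.32)² + (-0.058·69.94)²) = √(71497.75436 + 16.45535) = 267.421 km
  F: √((-1.364·111.32)² + (-0.501·69.94)²) = √(23055.53137 + 1227.79740) = 155.831 km
  G: √((-1.999·111.32)² + (-0.086·69.94)²) = √(49519.01342 + 36.17830) = 222.610 km
  → nearest: F (155.831 km)
Q2 at 51.763°N, 13.334°E:
  D: √((-1.089·111.32)² + (1.039·69.94)²) = √(14696.10191 + 5280.58881) = 141.339 km
  E: √((-1.918·111.32)² + (0.129·69.94)²) = √(45587.27166 + 81.40118) = 213.702 km
  F: √((-0.880·111.32)² + (-0.314·69.94)²) = √(9596.47507 + 482.29255) = 100.393 km
  G: √((-1.515·111.32)² + (0.101·69.94)²) = √(28442.75504 + 49.89925) = 168.798 km
  → nearest: F (100.393 km)
Q3 at 50.745°N, 14.485°E:
  D: √((-0.071·111.32)² + (-0.112·69.94)²) = √(62.46879 + 61.36028) = 11.128 km
  E: √((-0.900·111.32)² + (-1.022·69.94)²) = √(10037.63534 + 5109.20169) = 123.072 km
  F: √((0.138·111.32)² + (-1.465·69.94)²) = √(235.99596 + 10498.48194) = 103.607 km
  G: √((-0.497·111.32)² + (-1.050·69.94)²) = √(3060.97070 + 5392.99297) = 91.945 km
  → nearest: D (11.128 km)
Q4 at 52.042°N, 13.605°E:
  D: √((-1.368·111.32)² + (0.768·69.94)²) = √(23190.95270 + 2885.18520) = 161.481 km
  E: √((-2.197·111.32)² + (-0.142·69.94)²) = √(59814.50447 + 98.63429) = 244.772 km
  F: √((-1.159·111.32)² + (-0.585·69.94)²) = √(16646.12944 + 1674.02904) = 135.352 km
  G: √((-1.794·111.32)² + (-0.170·69.94)²) = √(39883.31722 + 141.36734) = 200.062 km
  → nearest: F (135.352 km)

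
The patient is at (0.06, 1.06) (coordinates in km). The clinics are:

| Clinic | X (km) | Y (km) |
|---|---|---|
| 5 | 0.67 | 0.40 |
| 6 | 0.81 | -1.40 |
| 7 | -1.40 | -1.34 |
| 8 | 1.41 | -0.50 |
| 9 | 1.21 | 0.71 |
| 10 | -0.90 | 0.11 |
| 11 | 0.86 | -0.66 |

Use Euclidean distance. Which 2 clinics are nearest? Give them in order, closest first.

5, 9

Distances from (0.06, 1.06):
5: √((0.61)² + (-0.66)²) = √(0.3721 + 0.4356) = 0.90 km
6: √((0.75)² + (-2.46)²) = √(0.5625 + 6.0516) = 2.57 km
7: √((-1.46)² + (-2.40)²) = √(2.1316 + 5.7600) = 2.81 km
8: √((1.35)² + (-1.56)²) = √(1.8225 + 2.4336) = 2.06 km
9: √((1.15)² + (-0.35)²) = √(1.3225 + 0.1225) = 1.20 km
10: √((-0.96)² + (-0.95)²) = √(0.9216 + 0.9025) = 1.35 km
11: √((0.80)² + (-1.72)²) = √(0.6400 + 2.9584) = 1.90 km
Sorted: 5 (0.90 km) < 9 (1.20 km) < 10 (1.35 km) < 11 (1.90 km) < …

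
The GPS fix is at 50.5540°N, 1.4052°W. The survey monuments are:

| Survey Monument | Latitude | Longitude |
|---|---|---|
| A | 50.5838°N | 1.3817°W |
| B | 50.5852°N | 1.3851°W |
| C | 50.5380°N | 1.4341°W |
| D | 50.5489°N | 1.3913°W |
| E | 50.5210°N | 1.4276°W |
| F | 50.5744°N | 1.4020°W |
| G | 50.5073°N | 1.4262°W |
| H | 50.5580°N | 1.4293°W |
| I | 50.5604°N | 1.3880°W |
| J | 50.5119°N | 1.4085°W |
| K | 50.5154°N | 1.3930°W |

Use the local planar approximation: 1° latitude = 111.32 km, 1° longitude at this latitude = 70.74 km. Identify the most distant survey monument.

Distances from 50.5540°N, 1.4052°W:
A: 3.7106 km
B: 3.7530 km
C: 2.7114 km
D: 1.1354 km
E: 4.0007 km
F: 2.2822 km
G: 5.4067 km
H: 1.7620 km
I: 1.4100 km
J: 4.6924 km
K: 4.3828 km
Maximum: G at 5.4067 km.

G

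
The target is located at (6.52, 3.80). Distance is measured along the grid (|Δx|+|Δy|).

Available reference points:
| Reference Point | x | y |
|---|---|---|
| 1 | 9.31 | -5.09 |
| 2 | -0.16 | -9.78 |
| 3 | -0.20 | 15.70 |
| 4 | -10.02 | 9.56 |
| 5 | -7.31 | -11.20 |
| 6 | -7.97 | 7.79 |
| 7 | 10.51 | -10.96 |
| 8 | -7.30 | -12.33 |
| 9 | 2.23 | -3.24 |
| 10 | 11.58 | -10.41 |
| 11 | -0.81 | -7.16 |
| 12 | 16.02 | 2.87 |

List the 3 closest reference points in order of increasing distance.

Distances from (6.52, 3.80):
1: 11.68
2: 20.26
3: 18.62
4: 22.30
5: 28.83
6: 18.48
7: 18.75
8: 29.95
9: 11.33
10: 19.27
11: 18.29
12: 10.43
Sorted: 12 (10.43) < 9 (11.33) < 1 (11.68) < 11 (18.29) < 6 (18.48) < …

12, 9, 1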